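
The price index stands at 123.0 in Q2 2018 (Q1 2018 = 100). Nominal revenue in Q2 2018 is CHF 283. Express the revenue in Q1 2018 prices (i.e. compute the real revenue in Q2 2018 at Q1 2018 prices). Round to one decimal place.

Real = Nominal ÷ (Index/100) = 283 ÷ (123.0/100)
     = 283 ÷ 1.230 = 230.0813

230.1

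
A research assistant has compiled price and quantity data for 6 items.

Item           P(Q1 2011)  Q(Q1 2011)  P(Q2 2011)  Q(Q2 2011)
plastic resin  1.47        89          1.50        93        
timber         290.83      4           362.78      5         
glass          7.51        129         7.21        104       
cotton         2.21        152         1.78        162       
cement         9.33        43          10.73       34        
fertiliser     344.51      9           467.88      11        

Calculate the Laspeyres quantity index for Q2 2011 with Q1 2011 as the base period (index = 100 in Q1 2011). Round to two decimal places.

112.07

Laspeyres quantity index uses base-period prices as weights.
ΣP(Q1 2011)·Q(Q2 2011) = 1.47×93 + 290.83×5 + 7.51×104 + 2.21×162 + 9.33×34 + 344.51×11 = 136.71 + 1454.15 + 781.04 + 358.02 + 317.22 + 3789.61 = 6836.75
ΣP(Q1 2011)·Q(Q1 2011) = 1.47×89 + 290.83×4 + 7.51×129 + 2.21×152 + 9.33×43 + 344.51×9 = 130.83 + 1163.32 + 968.79 + 335.92 + 401.19 + 3100.59 = 6100.64
Index = 6836.75 / 6100.64 × 100 = 112.0661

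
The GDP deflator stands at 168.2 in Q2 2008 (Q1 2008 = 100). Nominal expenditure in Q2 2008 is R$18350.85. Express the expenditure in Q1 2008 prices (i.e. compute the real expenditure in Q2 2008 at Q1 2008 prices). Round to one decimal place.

10910.1

Real = Nominal ÷ (Index/100) = 18350.85 ÷ (168.2/100)
     = 18350.85 ÷ 1.682 = 10910.1367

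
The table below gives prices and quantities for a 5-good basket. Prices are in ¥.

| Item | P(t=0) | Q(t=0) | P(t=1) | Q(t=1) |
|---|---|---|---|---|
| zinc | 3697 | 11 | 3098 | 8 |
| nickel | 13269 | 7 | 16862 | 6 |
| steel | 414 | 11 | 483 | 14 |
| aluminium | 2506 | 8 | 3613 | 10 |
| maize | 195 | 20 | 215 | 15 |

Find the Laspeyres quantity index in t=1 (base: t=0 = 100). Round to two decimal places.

88.23

Laspeyres quantity index uses base-period prices as weights.
ΣP(t=0)·Q(t=1) = 3697×8 + 13269×6 + 414×14 + 2506×10 + 195×15 = 29576 + 79614 + 5796 + 25060 + 2925 = 142971
ΣP(t=0)·Q(t=0) = 3697×11 + 13269×7 + 414×11 + 2506×8 + 195×20 = 40667 + 92883 + 4554 + 20048 + 3900 = 162052
Index = 142971 / 162052 × 100 = 88.2254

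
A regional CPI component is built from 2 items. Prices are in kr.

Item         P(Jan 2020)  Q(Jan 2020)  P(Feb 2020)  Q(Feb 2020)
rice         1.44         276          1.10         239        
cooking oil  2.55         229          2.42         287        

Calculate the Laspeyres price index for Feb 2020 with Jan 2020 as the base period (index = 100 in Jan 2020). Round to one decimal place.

87.4

Laspeyres price index uses base-period quantities as weights.
ΣP(Feb 2020)·Q(Jan 2020) = 1.10×276 + 2.42×229 = 303.6 + 554.18 = 857.78
ΣP(Jan 2020)·Q(Jan 2020) = 1.44×276 + 2.55×229 = 397.44 + 583.95 = 981.39
Index = 857.78 / 981.39 × 100 = 87.4046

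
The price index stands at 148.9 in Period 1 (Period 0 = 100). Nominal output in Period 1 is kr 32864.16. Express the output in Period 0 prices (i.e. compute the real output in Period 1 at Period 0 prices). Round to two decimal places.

Real = Nominal ÷ (Index/100) = 32864.16 ÷ (148.9/100)
     = 32864.16 ÷ 1.489 = 22071.2962

22071.30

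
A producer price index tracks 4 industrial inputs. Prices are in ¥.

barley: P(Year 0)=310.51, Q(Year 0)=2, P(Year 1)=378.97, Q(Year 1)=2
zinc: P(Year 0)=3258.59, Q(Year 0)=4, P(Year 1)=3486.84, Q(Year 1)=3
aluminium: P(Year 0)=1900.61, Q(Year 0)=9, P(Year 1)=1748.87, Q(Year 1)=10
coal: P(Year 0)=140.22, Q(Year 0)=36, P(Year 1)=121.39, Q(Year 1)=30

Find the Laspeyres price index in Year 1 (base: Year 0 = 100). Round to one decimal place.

Laspeyres price index uses base-period quantities as weights.
ΣP(Year 1)·Q(Year 0) = 378.97×2 + 3486.84×4 + 1748.87×9 + 121.39×36 = 757.94 + 13947.36 + 15739.83 + 4370.04 = 34815.17
ΣP(Year 0)·Q(Year 0) = 310.51×2 + 3258.59×4 + 1900.61×9 + 140.22×36 = 621.02 + 13034.36 + 17105.49 + 5047.92 = 35808.79
Index = 34815.17 / 35808.79 × 100 = 97.2252

97.2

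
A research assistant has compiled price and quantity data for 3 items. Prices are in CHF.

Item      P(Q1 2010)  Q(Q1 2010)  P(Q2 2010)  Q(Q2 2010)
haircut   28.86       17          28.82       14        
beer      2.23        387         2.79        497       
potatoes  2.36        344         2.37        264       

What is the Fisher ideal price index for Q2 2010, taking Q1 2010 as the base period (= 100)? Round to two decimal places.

Laspeyres component (base-period weights):
ΣP(Q2 2010)Q(Q1 2010) = 28.82×17 + 2.79×387 + 2.37×344 = 489.94 + 1079.73 + 815.28 = 2384.95
ΣP(Q1 2010)Q(Q1 2010) = 28.86×17 + 2.23×387 + 2.36×344 = 490.62 + 863.01 + 811.84 = 2165.47
L = 2384.95 / 2165.47 × 100 = 110.1354
Paasche component (current-period weights):
ΣP(Q2 2010)Q(Q2 2010) = 28.82×14 + 2.79×497 + 2.37×264 = 403.48 + 1386.63 + 625.68 = 2415.79
ΣP(Q1 2010)Q(Q2 2010) = 28.86×14 + 2.23×497 + 2.36×264 = 404.04 + 1108.31 + 623.04 = 2135.39
P = 2415.79 / 2135.39 × 100 = 113.1311
Fisher = √(L × P) = √(110.1354 × 113.1311) = 111.6232

111.62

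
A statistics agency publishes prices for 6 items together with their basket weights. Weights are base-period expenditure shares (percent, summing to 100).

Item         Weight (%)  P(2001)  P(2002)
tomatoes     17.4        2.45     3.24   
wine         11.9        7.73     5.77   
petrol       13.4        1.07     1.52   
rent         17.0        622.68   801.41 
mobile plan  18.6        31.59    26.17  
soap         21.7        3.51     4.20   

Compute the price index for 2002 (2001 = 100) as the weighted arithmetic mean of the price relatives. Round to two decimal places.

114.18

tomatoes: 17.4 × (3.24/2.45) = 17.4 × 1.322449 = 23.0106
wine: 11.9 × (5.77/7.73) = 11.9 × 0.746442 = 8.8827
petrol: 13.4 × (1.52/1.07) = 13.4 × 1.420561 = 19.0355
rent: 17.0 × (801.41/622.68) = 17.0 × 1.287033 = 21.8796
mobile plan: 18.6 × (26.17/31.59) = 18.6 × 0.828427 = 15.4087
soap: 21.7 × (4.20/3.51) = 21.7 × 1.196581 = 25.9658
Index = Σ wᵢ·(p₁ᵢ/p₀ᵢ) = 23.0106 + 8.8827 + 19.0355 + 21.8796 + 15.4087 + 25.9658 = 114.1829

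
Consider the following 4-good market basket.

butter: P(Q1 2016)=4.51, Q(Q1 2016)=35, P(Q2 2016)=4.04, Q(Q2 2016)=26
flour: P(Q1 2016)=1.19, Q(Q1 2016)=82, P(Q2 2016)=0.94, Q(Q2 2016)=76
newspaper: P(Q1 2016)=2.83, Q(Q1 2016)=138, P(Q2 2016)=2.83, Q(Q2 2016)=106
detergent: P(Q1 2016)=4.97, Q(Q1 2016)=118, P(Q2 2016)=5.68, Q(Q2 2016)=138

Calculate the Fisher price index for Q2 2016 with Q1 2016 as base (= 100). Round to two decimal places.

104.69

Laspeyres component (base-period weights):
ΣP(Q2 2016)Q(Q1 2016) = 4.04×35 + 0.94×82 + 2.83×138 + 5.68×118 = 141.4 + 77.08 + 390.54 + 670.24 = 1279.26
ΣP(Q1 2016)Q(Q1 2016) = 4.51×35 + 1.19×82 + 2.83×138 + 4.97×118 = 157.85 + 97.58 + 390.54 + 586.46 = 1232.43
L = 1279.26 / 1232.43 × 100 = 103.7998
Paasche component (current-period weights):
ΣP(Q2 2016)Q(Q2 2016) = 4.04×26 + 0.94×76 + 2.83×106 + 5.68×138 = 105.04 + 71.44 + 299.98 + 783.84 = 1260.3
ΣP(Q1 2016)Q(Q2 2016) = 4.51×26 + 1.19×76 + 2.83×106 + 4.97×138 = 117.26 + 90.44 + 299.98 + 685.86 = 1193.54
P = 1260.3 / 1193.54 × 100 = 105.5934
Fisher = √(L × P) = √(103.7998 × 105.5934) = 104.6928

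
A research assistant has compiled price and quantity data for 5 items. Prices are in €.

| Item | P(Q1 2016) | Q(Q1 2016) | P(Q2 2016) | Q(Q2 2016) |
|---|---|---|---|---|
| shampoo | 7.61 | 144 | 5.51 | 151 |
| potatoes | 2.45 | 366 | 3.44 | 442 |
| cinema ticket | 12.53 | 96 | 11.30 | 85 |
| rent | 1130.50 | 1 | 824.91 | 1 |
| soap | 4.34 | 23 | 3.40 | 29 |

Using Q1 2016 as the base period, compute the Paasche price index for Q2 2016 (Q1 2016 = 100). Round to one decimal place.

93.0

Paasche price index uses current-period quantities as weights.
ΣP(Q2 2016)·Q(Q2 2016) = 5.51×151 + 3.44×442 + 11.30×85 + 824.91×1 + 3.40×29 = 832.01 + 1520.48 + 960.5 + 824.91 + 98.6 = 4236.5
ΣP(Q1 2016)·Q(Q2 2016) = 7.61×151 + 2.45×442 + 12.53×85 + 1130.50×1 + 4.34×29 = 1149.11 + 1082.9 + 1065.05 + 1130.5 + 125.86 = 4553.42
Index = 4236.5 / 4553.42 × 100 = 93.0400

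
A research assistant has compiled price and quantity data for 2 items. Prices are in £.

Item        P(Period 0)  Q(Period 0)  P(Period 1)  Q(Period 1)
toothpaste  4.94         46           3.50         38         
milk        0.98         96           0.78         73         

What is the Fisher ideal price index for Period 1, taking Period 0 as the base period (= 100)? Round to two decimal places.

73.34

Laspeyres component (base-period weights):
ΣP(Period 1)Q(Period 0) = 3.50×46 + 0.78×96 = 161 + 74.88 = 235.88
ΣP(Period 0)Q(Period 0) = 4.94×46 + 0.98×96 = 227.24 + 94.08 = 321.32
L = 235.88 / 321.32 × 100 = 73.4097
Paasche component (current-period weights):
ΣP(Period 1)Q(Period 1) = 3.50×38 + 0.78×73 = 133 + 56.94 = 189.94
ΣP(Period 0)Q(Period 1) = 4.94×38 + 0.98×73 = 187.72 + 71.54 = 259.26
P = 189.94 / 259.26 × 100 = 73.2624
Fisher = √(L × P) = √(73.4097 × 73.2624) = 73.3360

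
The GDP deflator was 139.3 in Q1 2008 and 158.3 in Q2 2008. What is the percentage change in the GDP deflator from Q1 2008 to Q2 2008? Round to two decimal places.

Change = (158.3 − 139.3) / 139.3 × 100
       = 19.0 / 139.3 × 100 = 13.6396%

13.64%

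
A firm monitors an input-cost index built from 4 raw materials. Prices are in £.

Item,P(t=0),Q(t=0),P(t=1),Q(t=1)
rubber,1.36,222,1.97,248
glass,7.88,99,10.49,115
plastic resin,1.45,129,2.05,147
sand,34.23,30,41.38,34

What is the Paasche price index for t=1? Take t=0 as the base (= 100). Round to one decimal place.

Paasche price index uses current-period quantities as weights.
ΣP(t=1)·Q(t=1) = 1.97×248 + 10.49×115 + 2.05×147 + 41.38×34 = 488.56 + 1206.35 + 301.35 + 1406.92 = 3403.18
ΣP(t=0)·Q(t=1) = 1.36×248 + 7.88×115 + 1.45×147 + 34.23×34 = 337.28 + 906.2 + 213.15 + 1163.82 = 2620.45
Index = 3403.18 / 2620.45 × 100 = 129.8701

129.9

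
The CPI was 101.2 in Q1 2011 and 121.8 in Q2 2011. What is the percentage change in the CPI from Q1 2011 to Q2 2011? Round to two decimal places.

20.36%

Change = (121.8 − 101.2) / 101.2 × 100
       = 20.6 / 101.2 × 100 = 20.3557%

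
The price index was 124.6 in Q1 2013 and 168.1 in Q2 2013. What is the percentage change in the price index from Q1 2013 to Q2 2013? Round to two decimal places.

Change = (168.1 − 124.6) / 124.6 × 100
       = 43.5 / 124.6 × 100 = 34.9117%

34.91%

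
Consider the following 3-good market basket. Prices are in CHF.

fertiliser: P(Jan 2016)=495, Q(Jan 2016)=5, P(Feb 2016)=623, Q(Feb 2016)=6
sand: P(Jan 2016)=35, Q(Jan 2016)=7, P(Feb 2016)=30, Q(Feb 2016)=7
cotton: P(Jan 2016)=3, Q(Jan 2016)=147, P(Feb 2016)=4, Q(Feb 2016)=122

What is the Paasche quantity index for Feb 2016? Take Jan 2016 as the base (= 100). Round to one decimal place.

113.4

Paasche quantity index uses current-period prices as weights.
ΣP(Feb 2016)·Q(Feb 2016) = 623×6 + 30×7 + 4×122 = 3738 + 210 + 488 = 4436
ΣP(Feb 2016)·Q(Jan 2016) = 623×5 + 30×7 + 4×147 = 3115 + 210 + 588 = 3913
Index = 4436 / 3913 × 100 = 113.3657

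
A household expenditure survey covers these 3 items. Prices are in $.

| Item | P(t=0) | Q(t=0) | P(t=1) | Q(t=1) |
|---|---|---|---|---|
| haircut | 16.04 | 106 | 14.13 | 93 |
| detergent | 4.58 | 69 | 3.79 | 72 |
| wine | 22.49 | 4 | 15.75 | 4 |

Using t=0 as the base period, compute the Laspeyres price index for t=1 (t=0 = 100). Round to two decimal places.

86.52

Laspeyres price index uses base-period quantities as weights.
ΣP(t=1)·Q(t=0) = 14.13×106 + 3.79×69 + 15.75×4 = 1497.78 + 261.51 + 63 = 1822.29
ΣP(t=0)·Q(t=0) = 16.04×106 + 4.58×69 + 22.49×4 = 1700.24 + 316.02 + 89.96 = 2106.22
Index = 1822.29 / 2106.22 × 100 = 86.5195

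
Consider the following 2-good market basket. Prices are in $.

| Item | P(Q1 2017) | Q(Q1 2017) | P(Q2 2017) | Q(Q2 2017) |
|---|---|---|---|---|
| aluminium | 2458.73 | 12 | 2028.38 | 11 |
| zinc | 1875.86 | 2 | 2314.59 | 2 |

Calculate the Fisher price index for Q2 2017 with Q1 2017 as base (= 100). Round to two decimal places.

Laspeyres component (base-period weights):
ΣP(Q2 2017)Q(Q1 2017) = 2028.38×12 + 2314.59×2 = 24340.56 + 4629.18 = 28969.74
ΣP(Q1 2017)Q(Q1 2017) = 2458.73×12 + 1875.86×2 = 29504.76 + 3751.72 = 33256.48
L = 28969.74 / 33256.48 × 100 = 87.1101
Paasche component (current-period weights):
ΣP(Q2 2017)Q(Q2 2017) = 2028.38×11 + 2314.59×2 = 22312.18 + 4629.18 = 26941.36
ΣP(Q1 2017)Q(Q2 2017) = 2458.73×11 + 1875.86×2 = 27046.03 + 3751.72 = 30797.75
P = 26941.36 / 30797.75 × 100 = 87.4783
Fisher = √(L × P) = √(87.1101 × 87.4783) = 87.2940

87.29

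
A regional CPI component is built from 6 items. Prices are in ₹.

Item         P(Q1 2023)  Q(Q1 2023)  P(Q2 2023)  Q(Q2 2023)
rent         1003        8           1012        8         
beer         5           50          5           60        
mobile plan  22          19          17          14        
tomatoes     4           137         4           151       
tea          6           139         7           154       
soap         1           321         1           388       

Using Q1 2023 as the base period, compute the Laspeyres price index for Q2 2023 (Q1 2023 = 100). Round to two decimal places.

101.12

Laspeyres price index uses base-period quantities as weights.
ΣP(Q2 2023)·Q(Q1 2023) = 1012×8 + 5×50 + 17×19 + 4×137 + 7×139 + 1×321 = 8096 + 250 + 323 + 548 + 973 + 321 = 10511
ΣP(Q1 2023)·Q(Q1 2023) = 1003×8 + 5×50 + 22×19 + 4×137 + 6×139 + 1×321 = 8024 + 250 + 418 + 548 + 834 + 321 = 10395
Index = 10511 / 10395 × 100 = 101.1159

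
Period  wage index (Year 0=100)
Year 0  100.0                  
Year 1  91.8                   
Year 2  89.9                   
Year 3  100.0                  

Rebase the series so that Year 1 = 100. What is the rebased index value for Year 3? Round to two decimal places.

108.93

Rebased(Year 3) = 100.0 / 91.8 × 100 = 108.9325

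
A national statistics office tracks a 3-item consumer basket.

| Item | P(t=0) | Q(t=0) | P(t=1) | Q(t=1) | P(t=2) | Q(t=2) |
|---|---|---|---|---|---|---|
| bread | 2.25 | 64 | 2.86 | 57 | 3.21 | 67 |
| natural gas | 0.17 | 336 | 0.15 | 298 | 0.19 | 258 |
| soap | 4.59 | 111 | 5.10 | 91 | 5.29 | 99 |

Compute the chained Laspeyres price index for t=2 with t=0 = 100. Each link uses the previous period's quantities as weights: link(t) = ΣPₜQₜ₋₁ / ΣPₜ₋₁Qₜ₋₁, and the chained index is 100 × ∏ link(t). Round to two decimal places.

120.75

Link t=0→t=1:
ΣP(t=1)Q(t=0) = 2.86×64 + 0.15×336 + 5.10×111 = 183.04 + 50.4 + 566.1 = 799.54
ΣP(t=0)Q(t=0) = 2.25×64 + 0.17×336 + 4.59×111 = 144 + 57.12 + 509.49 = 710.61
link = 799.54/710.61 = 1.125146
Link t=1→t=2:
ΣP(t=2)Q(t=1) = 3.21×57 + 0.19×298 + 5.29×91 = 182.97 + 56.62 + 481.39 = 720.98
ΣP(t=1)Q(t=1) = 2.86×57 + 0.15×298 + 5.10×91 = 163.02 + 44.7 + 464.1 = 671.82
link = 720.98/671.82 = 1.073174
Chained index = 100 × 1.125146 × 1.073174 = 120.7478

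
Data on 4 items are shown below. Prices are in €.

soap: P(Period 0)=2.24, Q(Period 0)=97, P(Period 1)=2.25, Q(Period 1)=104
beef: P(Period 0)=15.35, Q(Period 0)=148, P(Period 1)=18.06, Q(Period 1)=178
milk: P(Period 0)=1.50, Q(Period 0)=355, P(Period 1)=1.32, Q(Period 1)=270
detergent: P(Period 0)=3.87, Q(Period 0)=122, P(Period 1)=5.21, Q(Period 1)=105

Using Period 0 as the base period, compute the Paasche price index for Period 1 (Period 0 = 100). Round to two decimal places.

Paasche price index uses current-period quantities as weights.
ΣP(Period 1)·Q(Period 1) = 2.25×104 + 18.06×178 + 1.32×270 + 5.21×105 = 234 + 3214.68 + 356.4 + 547.05 = 4352.13
ΣP(Period 0)·Q(Period 1) = 2.24×104 + 15.35×178 + 1.50×270 + 3.87×105 = 232.96 + 2732.3 + 405 + 406.35 = 3776.61
Index = 4352.13 / 3776.61 × 100 = 115.2391

115.24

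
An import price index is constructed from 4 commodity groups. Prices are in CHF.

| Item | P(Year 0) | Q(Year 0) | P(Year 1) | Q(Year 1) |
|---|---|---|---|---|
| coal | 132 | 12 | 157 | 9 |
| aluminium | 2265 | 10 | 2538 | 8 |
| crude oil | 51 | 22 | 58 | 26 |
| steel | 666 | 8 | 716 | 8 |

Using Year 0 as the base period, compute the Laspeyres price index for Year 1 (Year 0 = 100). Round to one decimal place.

Laspeyres price index uses base-period quantities as weights.
ΣP(Year 1)·Q(Year 0) = 157×12 + 2538×10 + 58×22 + 716×8 = 1884 + 25380 + 1276 + 5728 = 34268
ΣP(Year 0)·Q(Year 0) = 132×12 + 2265×10 + 51×22 + 666×8 = 1584 + 22650 + 1122 + 5328 = 30684
Index = 34268 / 30684 × 100 = 111.6804

111.7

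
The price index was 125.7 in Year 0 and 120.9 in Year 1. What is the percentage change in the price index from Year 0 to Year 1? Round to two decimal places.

-3.82%

Change = (120.9 − 125.7) / 125.7 × 100
       = -4.8 / 125.7 × 100 = -3.8186%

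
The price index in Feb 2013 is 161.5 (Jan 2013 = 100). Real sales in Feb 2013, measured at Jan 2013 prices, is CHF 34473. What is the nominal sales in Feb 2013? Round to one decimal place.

Nominal = Real × (Index/100) = 34473 × (161.5/100)
        = 34473 × 1.615 = 55673.8950

55673.9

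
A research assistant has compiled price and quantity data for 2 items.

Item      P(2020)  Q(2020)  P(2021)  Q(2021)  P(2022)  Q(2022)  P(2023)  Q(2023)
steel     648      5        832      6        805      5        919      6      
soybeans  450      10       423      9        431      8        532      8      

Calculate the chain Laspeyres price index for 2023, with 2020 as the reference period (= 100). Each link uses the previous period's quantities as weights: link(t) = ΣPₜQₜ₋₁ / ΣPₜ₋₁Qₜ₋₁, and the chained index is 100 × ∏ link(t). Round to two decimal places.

Link 2020→2021:
ΣP(2021)Q(2020) = 832×5 + 423×10 = 4160 + 4230 = 8390
ΣP(2020)Q(2020) = 648×5 + 450×10 = 3240 + 4500 = 7740
link = 8390/7740 = 1.083979
Link 2021→2022:
ΣP(2022)Q(2021) = 805×6 + 431×9 = 4830 + 3879 = 8709
ΣP(2021)Q(2021) = 832×6 + 423×9 = 4992 + 3807 = 8799
link = 8709/8799 = 0.989772
Link 2022→2023:
ΣP(2023)Q(2022) = 919×5 + 532×8 = 4595 + 4256 = 8851
ΣP(2022)Q(2022) = 805×5 + 431×8 = 4025 + 3448 = 7473
link = 8851/7473 = 1.184397
Chained index = 100 × 1.083979 × 0.989772 × 1.184397 = 127.0730

127.07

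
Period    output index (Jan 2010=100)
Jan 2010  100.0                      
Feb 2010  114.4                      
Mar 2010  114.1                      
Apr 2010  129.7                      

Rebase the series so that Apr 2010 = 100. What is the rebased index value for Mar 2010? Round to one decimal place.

88.0

Rebased(Mar 2010) = 114.1 / 129.7 × 100 = 87.9722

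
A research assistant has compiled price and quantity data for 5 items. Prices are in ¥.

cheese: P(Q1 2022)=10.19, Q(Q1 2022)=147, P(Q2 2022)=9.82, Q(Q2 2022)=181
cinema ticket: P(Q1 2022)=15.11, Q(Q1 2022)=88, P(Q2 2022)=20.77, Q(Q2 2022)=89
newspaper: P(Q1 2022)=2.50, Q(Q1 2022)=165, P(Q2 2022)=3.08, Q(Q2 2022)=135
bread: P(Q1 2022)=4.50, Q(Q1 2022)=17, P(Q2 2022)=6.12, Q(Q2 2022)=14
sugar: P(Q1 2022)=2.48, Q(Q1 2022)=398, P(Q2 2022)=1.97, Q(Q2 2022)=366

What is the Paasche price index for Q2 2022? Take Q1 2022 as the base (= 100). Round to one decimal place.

Paasche price index uses current-period quantities as weights.
ΣP(Q2 2022)·Q(Q2 2022) = 9.82×181 + 20.77×89 + 3.08×135 + 6.12×14 + 1.97×366 = 1777.42 + 1848.53 + 415.8 + 85.68 + 721.02 = 4848.45
ΣP(Q1 2022)·Q(Q2 2022) = 10.19×181 + 15.11×89 + 2.50×135 + 4.50×14 + 2.48×366 = 1844.39 + 1344.79 + 337.5 + 63 + 907.68 = 4497.36
Index = 4848.45 / 4497.36 × 100 = 107.8066

107.8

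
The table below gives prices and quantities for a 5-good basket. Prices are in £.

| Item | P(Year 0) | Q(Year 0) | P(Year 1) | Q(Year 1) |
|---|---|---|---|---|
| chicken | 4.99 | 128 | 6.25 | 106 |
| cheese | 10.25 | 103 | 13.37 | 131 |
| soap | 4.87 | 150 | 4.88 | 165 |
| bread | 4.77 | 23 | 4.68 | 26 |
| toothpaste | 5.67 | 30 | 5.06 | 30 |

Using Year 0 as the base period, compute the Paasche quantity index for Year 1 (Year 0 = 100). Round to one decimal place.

110.2

Paasche quantity index uses current-period prices as weights.
ΣP(Year 1)·Q(Year 1) = 6.25×106 + 13.37×131 + 4.88×165 + 4.68×26 + 5.06×30 = 662.5 + 1751.47 + 805.2 + 121.68 + 151.8 = 3492.65
ΣP(Year 1)·Q(Year 0) = 6.25×128 + 13.37×103 + 4.88×150 + 4.68×23 + 5.06×30 = 800 + 1377.11 + 732 + 107.64 + 151.8 = 3168.55
Index = 3492.65 / 3168.55 × 100 = 110.2287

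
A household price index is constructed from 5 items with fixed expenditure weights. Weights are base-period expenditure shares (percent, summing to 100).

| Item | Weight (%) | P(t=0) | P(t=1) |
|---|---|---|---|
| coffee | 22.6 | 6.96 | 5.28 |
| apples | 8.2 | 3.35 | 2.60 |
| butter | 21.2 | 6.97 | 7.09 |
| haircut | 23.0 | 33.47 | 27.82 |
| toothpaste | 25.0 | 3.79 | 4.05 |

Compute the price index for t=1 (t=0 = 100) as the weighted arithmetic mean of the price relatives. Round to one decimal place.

coffee: 22.6 × (5.28/6.96) = 22.6 × 0.758621 = 17.1448
apples: 8.2 × (2.60/3.35) = 8.2 × 0.776119 = 6.3642
butter: 21.2 × (7.09/6.97) = 21.2 × 1.017217 = 21.5650
haircut: 23.0 × (27.82/33.47) = 23.0 × 0.831192 = 19.1174
toothpaste: 25.0 × (4.05/3.79) = 25.0 × 1.068602 = 26.7150
Index = Σ wᵢ·(p₁ᵢ/p₀ᵢ) = 17.1448 + 6.3642 + 21.5650 + 19.1174 + 26.7150 = 90.9065

90.9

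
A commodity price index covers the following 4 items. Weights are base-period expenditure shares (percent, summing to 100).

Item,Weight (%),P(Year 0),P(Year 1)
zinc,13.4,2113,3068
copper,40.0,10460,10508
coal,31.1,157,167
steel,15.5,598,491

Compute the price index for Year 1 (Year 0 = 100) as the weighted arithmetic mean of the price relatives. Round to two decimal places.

zinc: 13.4 × (3068/2113) = 13.4 × 1.451964 = 19.4563
copper: 40.0 × (10508/10460) = 40.0 × 1.004589 = 40.1836
coal: 31.1 × (167/157) = 31.1 × 1.063694 = 33.0809
steel: 15.5 × (491/598) = 15.5 × 0.821070 = 12.7266
Index = Σ wᵢ·(p₁ᵢ/p₀ᵢ) = 19.4563 + 40.1836 + 33.0809 + 12.7266 = 105.4474

105.45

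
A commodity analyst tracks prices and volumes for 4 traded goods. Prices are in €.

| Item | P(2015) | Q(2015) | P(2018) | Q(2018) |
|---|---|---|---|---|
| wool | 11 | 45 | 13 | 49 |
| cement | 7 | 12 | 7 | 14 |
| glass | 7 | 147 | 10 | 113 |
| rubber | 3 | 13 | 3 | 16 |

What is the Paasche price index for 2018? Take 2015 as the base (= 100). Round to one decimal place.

Paasche price index uses current-period quantities as weights.
ΣP(2018)·Q(2018) = 13×49 + 7×14 + 10×113 + 3×16 = 637 + 98 + 1130 + 48 = 1913
ΣP(2015)·Q(2018) = 11×49 + 7×14 + 7×113 + 3×16 = 539 + 98 + 791 + 48 = 1476
Index = 1913 / 1476 × 100 = 129.6070

129.6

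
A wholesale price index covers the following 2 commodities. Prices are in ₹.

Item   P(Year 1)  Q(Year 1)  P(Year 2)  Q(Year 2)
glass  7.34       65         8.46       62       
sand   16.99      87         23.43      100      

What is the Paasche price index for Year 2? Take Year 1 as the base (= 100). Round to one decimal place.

133.1

Paasche price index uses current-period quantities as weights.
ΣP(Year 2)·Q(Year 2) = 8.46×62 + 23.43×100 = 524.52 + 2343 = 2867.52
ΣP(Year 1)·Q(Year 2) = 7.34×62 + 16.99×100 = 455.08 + 1699 = 2154.08
Index = 2867.52 / 2154.08 × 100 = 133.1204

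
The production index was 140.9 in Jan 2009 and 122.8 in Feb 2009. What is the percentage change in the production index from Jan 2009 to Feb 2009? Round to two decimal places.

-12.85%

Change = (122.8 − 140.9) / 140.9 × 100
       = -18.1 / 140.9 × 100 = -12.8460%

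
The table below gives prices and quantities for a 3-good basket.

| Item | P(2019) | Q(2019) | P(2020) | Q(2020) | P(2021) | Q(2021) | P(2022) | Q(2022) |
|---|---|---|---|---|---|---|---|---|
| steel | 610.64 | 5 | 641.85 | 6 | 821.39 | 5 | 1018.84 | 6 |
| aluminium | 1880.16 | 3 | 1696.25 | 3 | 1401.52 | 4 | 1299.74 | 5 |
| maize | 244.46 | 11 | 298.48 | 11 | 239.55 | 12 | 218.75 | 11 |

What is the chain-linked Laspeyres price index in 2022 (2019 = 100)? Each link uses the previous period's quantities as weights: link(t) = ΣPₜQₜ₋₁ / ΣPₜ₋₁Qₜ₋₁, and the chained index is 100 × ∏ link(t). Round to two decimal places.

Link 2019→2020:
ΣP(2020)Q(2019) = 641.85×5 + 1696.25×3 + 298.48×11 = 3209.25 + 5088.75 + 3283.28 = 11581.28
ΣP(2019)Q(2019) = 610.64×5 + 1880.16×3 + 244.46×11 = 3053.2 + 5640.48 + 2689.06 = 11382.74
link = 11581.28/11382.74 = 1.017442
Link 2020→2021:
ΣP(2021)Q(2020) = 821.39×6 + 1401.52×3 + 239.55×11 = 4928.34 + 4204.56 + 2635.05 = 11767.95
ΣP(2020)Q(2020) = 641.85×6 + 1696.25×3 + 298.48×11 = 3851.1 + 5088.75 + 3283.28 = 12223.13
link = 11767.95/12223.13 = 0.962761
Link 2021→2022:
ΣP(2022)Q(2021) = 1018.84×5 + 1299.74×4 + 218.75×12 = 5094.2 + 5198.96 + 2625 = 12918.16
ΣP(2021)Q(2021) = 821.39×5 + 1401.52×4 + 239.55×12 = 4106.95 + 5606.08 + 2874.6 = 12587.63
link = 12918.16/12587.63 = 1.026258
Chained index = 100 × 1.017442 × 0.962761 × 1.026258 = 100.5275

100.53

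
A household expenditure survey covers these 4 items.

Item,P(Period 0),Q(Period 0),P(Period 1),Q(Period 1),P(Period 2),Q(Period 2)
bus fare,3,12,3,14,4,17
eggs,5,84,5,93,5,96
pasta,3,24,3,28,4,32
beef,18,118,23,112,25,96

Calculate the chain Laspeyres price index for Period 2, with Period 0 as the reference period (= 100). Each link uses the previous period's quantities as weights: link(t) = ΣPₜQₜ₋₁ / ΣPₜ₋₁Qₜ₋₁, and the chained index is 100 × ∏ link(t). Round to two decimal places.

132.52

Link Period 0→Period 1:
ΣP(Period 1)Q(Period 0) = 3×12 + 5×84 + 3×24 + 23×118 = 36 + 420 + 72 + 2714 = 3242
ΣP(Period 0)Q(Period 0) = 3×12 + 5×84 + 3×24 + 18×118 = 36 + 420 + 72 + 2124 = 2652
link = 3242/2652 = 1.222474
Link Period 1→Period 2:
ΣP(Period 2)Q(Period 1) = 4×14 + 5×93 + 4×28 + 25×112 = 56 + 465 + 112 + 2800 = 3433
ΣP(Period 1)Q(Period 1) = 3×14 + 5×93 + 3×28 + 23×112 = 42 + 465 + 84 + 2576 = 3167
link = 3433/3167 = 1.083991
Chained index = 100 × 1.222474 × 1.083991 = 132.5151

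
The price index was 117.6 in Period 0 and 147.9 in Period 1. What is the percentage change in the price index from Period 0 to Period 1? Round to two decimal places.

25.77%

Change = (147.9 − 117.6) / 117.6 × 100
       = 30.3 / 117.6 × 100 = 25.7653%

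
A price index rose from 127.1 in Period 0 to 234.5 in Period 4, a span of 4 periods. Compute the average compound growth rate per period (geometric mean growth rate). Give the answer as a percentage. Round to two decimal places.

Growth factor = (234.5/127.1)^(1/4) = (1.845004)^(1/4) = 1.165465
Growth rate = 1.165465 − 1 = 0.165465 = 16.5465%

16.55%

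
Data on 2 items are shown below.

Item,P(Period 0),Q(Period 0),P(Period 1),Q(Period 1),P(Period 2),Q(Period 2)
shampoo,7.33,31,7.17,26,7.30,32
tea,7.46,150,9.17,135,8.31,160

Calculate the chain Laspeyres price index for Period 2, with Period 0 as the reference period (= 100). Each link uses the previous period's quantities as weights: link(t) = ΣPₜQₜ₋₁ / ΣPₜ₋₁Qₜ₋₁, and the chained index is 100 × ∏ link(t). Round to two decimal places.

Link Period 0→Period 1:
ΣP(Period 1)Q(Period 0) = 7.17×31 + 9.17×150 = 222.27 + 1375.5 = 1597.77
ΣP(Period 0)Q(Period 0) = 7.33×31 + 7.46×150 = 227.23 + 1119 = 1346.23
link = 1597.77/1346.23 = 1.186848
Link Period 1→Period 2:
ΣP(Period 2)Q(Period 1) = 7.30×26 + 8.31×135 = 189.8 + 1121.85 = 1311.65
ΣP(Period 1)Q(Period 1) = 7.17×26 + 9.17×135 = 186.42 + 1237.95 = 1424.37
link = 1311.65/1424.37 = 0.920863
Chained index = 100 × 1.186848 × 0.920863 = 109.2924

109.29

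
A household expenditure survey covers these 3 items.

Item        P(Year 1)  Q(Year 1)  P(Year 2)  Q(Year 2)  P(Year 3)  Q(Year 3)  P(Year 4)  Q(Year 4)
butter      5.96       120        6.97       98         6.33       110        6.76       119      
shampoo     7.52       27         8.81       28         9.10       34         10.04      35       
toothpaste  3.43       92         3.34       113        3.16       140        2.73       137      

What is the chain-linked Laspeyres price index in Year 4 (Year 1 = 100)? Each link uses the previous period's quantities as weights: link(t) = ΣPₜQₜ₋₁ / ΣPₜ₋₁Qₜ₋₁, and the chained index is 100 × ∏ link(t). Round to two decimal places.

106.94

Link Year 1→Year 2:
ΣP(Year 2)Q(Year 1) = 6.97×120 + 8.81×27 + 3.34×92 = 836.4 + 237.87 + 307.28 = 1381.55
ΣP(Year 1)Q(Year 1) = 5.96×120 + 7.52×27 + 3.43×92 = 715.2 + 203.04 + 315.56 = 1233.8
link = 1381.55/1233.8 = 1.119752
Link Year 2→Year 3:
ΣP(Year 3)Q(Year 2) = 6.33×98 + 9.10×28 + 3.16×113 = 620.34 + 254.8 + 357.08 = 1232.22
ΣP(Year 2)Q(Year 2) = 6.97×98 + 8.81×28 + 3.34×113 = 683.06 + 246.68 + 377.42 = 1307.16
link = 1232.22/1307.16 = 0.942670
Link Year 3→Year 4:
ΣP(Year 4)Q(Year 3) = 6.76×110 + 10.04×34 + 2.73×140 = 743.6 + 341.36 + 382.2 = 1467.16
ΣP(Year 3)Q(Year 3) = 6.33×110 + 9.10×34 + 3.16×140 = 696.3 + 309.4 + 442.4 = 1448.1
link = 1467.16/1448.1 = 1.013162
Chained index = 100 × 1.119752 × 0.942670 × 1.013162 = 106.9449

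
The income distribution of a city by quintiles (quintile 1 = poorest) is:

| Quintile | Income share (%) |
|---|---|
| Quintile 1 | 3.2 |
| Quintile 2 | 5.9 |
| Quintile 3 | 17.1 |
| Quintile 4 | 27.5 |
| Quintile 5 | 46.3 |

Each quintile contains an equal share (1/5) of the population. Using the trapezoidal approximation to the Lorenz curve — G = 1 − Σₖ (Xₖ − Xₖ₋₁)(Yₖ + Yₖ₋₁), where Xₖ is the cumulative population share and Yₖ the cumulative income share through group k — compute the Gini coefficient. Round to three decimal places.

Cumulative income shares Yₖ: 0.0320, 0.0910, 0.2620, 0.5370, 1.0000
Σ (Xₖ−Xₖ₋₁)(Yₖ+Yₖ₋₁) = (1/5)(0.0320+0.0000) + (1/5)(0.0910+0.0320) + (1/5)(0.2620+0.0910) + (1/5)(0.5370+0.2620) + (1/5)(1.0000+0.5370)
  = 0.0064 + 0.0246 + 0.0706 + 0.1598 + 0.3074 = 0.5688
G = 1 − 0.5688 = 0.4312

0.431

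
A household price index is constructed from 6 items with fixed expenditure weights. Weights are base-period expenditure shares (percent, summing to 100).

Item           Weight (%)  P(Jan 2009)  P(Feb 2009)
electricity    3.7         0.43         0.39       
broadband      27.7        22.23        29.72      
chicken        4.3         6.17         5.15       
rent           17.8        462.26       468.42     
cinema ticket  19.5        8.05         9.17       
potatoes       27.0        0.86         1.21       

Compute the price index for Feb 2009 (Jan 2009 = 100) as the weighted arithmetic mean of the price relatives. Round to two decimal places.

122.22

electricity: 3.7 × (0.39/0.43) = 3.7 × 0.906977 = 3.3558
broadband: 27.7 × (29.72/22.23) = 27.7 × 1.336932 = 37.0330
chicken: 4.3 × (5.15/6.17) = 4.3 × 0.834684 = 3.5891
rent: 17.8 × (468.42/462.26) = 17.8 × 1.013326 = 18.0372
cinema ticket: 19.5 × (9.17/8.05) = 19.5 × 1.139130 = 22.2130
potatoes: 27.0 × (1.21/0.86) = 27.0 × 1.406977 = 37.9884
Index = Σ wᵢ·(p₁ᵢ/p₀ᵢ) = 3.3558 + 37.0330 + 3.5891 + 18.0372 + 22.2130 + 37.9884 = 122.2166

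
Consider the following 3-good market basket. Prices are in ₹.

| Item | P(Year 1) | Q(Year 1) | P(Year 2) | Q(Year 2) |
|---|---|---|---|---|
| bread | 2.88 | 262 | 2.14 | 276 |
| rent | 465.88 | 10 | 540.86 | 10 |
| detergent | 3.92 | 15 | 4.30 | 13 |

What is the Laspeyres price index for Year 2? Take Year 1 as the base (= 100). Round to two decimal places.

110.26

Laspeyres price index uses base-period quantities as weights.
ΣP(Year 2)·Q(Year 1) = 2.14×262 + 540.86×10 + 4.30×15 = 560.68 + 5408.6 + 64.5 = 6033.78
ΣP(Year 1)·Q(Year 1) = 2.88×262 + 465.88×10 + 3.92×15 = 754.56 + 4658.8 + 58.8 = 5472.16
Index = 6033.78 / 5472.16 × 100 = 110.2632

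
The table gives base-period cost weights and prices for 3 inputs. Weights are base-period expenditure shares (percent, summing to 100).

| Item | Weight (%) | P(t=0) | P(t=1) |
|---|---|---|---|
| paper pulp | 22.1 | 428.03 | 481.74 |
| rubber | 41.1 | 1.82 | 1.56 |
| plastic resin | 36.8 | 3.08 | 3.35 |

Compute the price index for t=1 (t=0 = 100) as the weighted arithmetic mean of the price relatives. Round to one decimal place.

100.1

paper pulp: 22.1 × (481.74/428.03) = 22.1 × 1.125482 = 24.8731
rubber: 41.1 × (1.56/1.82) = 41.1 × 0.857143 = 35.2286
plastic resin: 36.8 × (3.35/3.08) = 36.8 × 1.087662 = 40.0260
Index = Σ wᵢ·(p₁ᵢ/p₀ᵢ) = 24.8731 + 35.2286 + 40.0260 = 100.1277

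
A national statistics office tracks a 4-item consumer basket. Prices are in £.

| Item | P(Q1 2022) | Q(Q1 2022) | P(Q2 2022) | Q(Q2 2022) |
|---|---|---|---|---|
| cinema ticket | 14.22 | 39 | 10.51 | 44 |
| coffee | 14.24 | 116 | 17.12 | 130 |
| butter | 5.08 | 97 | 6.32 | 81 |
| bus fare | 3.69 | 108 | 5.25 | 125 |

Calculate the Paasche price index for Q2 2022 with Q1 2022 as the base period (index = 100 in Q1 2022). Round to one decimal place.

Paasche price index uses current-period quantities as weights.
ΣP(Q2 2022)·Q(Q2 2022) = 10.51×44 + 17.12×130 + 6.32×81 + 5.25×125 = 462.44 + 2225.6 + 511.92 + 656.25 = 3856.21
ΣP(Q1 2022)·Q(Q2 2022) = 14.22×44 + 14.24×130 + 5.08×81 + 3.69×125 = 625.68 + 1851.2 + 411.48 + 461.25 = 3349.61
Index = 3856.21 / 3349.61 × 100 = 115.1241

115.1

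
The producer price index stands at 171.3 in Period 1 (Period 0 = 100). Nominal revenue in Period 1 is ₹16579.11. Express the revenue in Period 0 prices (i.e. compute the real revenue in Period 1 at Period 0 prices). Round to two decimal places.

Real = Nominal ÷ (Index/100) = 16579.11 ÷ (171.3/100)
     = 16579.11 ÷ 1.713 = 9678.4063

9678.41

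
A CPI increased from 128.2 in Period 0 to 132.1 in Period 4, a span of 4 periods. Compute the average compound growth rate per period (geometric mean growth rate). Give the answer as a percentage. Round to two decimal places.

Growth factor = (132.1/128.2)^(1/4) = (1.030421)^(1/4) = 1.007520
Growth rate = 1.007520 − 1 = 0.007520 = 0.7520%

0.75%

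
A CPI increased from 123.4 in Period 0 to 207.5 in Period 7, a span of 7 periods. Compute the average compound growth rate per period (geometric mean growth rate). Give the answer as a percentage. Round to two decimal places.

7.71%

Growth factor = (207.5/123.4)^(1/7) = (1.681524)^(1/7) = 1.077068
Growth rate = 1.077068 − 1 = 0.077068 = 7.7068%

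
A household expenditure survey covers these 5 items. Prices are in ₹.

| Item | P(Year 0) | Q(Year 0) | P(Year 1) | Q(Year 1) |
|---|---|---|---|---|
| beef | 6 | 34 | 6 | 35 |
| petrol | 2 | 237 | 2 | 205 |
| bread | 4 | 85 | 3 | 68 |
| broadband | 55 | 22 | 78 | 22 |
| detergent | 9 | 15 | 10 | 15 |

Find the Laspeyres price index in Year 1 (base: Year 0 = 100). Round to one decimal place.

Laspeyres price index uses base-period quantities as weights.
ΣP(Year 1)·Q(Year 0) = 6×34 + 2×237 + 3×85 + 78×22 + 10×15 = 204 + 474 + 255 + 1716 + 150 = 2799
ΣP(Year 0)·Q(Year 0) = 6×34 + 2×237 + 4×85 + 55×22 + 9×15 = 204 + 474 + 340 + 1210 + 135 = 2363
Index = 2799 / 2363 × 100 = 118.4511

118.5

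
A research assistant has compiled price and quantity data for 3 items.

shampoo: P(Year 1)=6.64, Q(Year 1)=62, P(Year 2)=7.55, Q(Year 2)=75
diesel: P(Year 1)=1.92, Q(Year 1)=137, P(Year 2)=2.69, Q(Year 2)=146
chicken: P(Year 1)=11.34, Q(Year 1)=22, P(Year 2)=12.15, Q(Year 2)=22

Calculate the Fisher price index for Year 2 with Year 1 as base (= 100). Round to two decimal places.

Laspeyres component (base-period weights):
ΣP(Year 2)Q(Year 1) = 7.55×62 + 2.69×137 + 12.15×22 = 468.1 + 368.53 + 267.3 = 1103.93
ΣP(Year 1)Q(Year 1) = 6.64×62 + 1.92×137 + 11.34×22 = 411.68 + 263.04 + 249.48 = 924.2
L = 1103.93 / 924.2 × 100 = 119.4471
Paasche component (current-period weights):
ΣP(Year 2)Q(Year 2) = 7.55×75 + 2.69×146 + 12.15×22 = 566.25 + 392.74 + 267.3 = 1226.29
ΣP(Year 1)Q(Year 2) = 6.64×75 + 1.92×146 + 11.34×22 = 498 + 280.32 + 249.48 = 1027.8
P = 1226.29 / 1027.8 × 100 = 119.3121
Fisher = √(L × P) = √(119.4471 × 119.3121) = 119.3796

119.38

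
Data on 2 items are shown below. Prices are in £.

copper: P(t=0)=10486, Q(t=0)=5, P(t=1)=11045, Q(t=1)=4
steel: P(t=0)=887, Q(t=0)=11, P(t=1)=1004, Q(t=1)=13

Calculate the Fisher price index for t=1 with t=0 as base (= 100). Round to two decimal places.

106.79

Laspeyres component (base-period weights):
ΣP(t=1)Q(t=0) = 11045×5 + 1004×11 = 55225 + 11044 = 66269
ΣP(t=0)Q(t=0) = 10486×5 + 887×11 = 52430 + 9757 = 62187
L = 66269 / 62187 × 100 = 106.5641
Paasche component (current-period weights):
ΣP(t=1)Q(t=1) = 11045×4 + 1004×13 = 44180 + 13052 = 57232
ΣP(t=0)Q(t=1) = 10486×4 + 887×13 = 41944 + 11531 = 53475
P = 57232 / 53475 × 100 = 107.0257
Fisher = √(L × P) = √(106.5641 × 107.0257) = 106.7946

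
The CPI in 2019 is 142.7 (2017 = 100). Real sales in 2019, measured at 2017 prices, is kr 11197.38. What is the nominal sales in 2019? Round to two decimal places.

15978.66

Nominal = Real × (Index/100) = 11197.38 × (142.7/100)
        = 11197.38 × 1.427 = 15978.6613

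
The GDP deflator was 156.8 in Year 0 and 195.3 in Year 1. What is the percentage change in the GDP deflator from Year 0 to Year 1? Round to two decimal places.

24.55%

Change = (195.3 − 156.8) / 156.8 × 100
       = 38.5 / 156.8 × 100 = 24.5536%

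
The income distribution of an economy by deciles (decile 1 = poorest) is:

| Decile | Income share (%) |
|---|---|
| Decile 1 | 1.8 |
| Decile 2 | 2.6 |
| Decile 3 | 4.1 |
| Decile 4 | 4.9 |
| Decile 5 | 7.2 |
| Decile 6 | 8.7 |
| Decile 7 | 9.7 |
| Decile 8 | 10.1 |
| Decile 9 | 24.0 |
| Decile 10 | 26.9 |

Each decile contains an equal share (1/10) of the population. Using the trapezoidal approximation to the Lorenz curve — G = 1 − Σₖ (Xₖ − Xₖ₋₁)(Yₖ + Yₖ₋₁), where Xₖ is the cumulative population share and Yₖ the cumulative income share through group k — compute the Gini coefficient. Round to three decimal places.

0.422

Cumulative income shares Yₖ: 0.0180, 0.0440, 0.0850, 0.1340, 0.2060, 0.2930, 0.3900, 0.4910, 0.7310, 1.0000
Σ (Xₖ−Xₖ₋₁)(Yₖ+Yₖ₋₁) = (1/10)(0.0180+0.0000) + (1/10)(0.0440+0.0180) + (1/10)(0.0850+0.0440) + (1/10)(0.1340+0.0850) + (1/10)(0.2060+0.1340) + (1/10)(0.2930+0.2060) + (1/10)(0.3900+0.2930) + (1/10)(0.4910+0.3900) + (1/10)(0.7310+0.4910) + (1/10)(1.0000+0.7310)
  = 0.0018 + 0.0062 + 0.0129 + 0.0219 + 0.0340 + 0.0499 + 0.0683 + 0.0881 + 0.1222 + 0.1731 = 0.5784
G = 1 − 0.5784 = 0.4216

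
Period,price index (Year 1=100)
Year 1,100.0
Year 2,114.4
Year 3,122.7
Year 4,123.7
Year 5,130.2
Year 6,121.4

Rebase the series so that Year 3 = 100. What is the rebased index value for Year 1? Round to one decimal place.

81.5

Rebased(Year 1) = 100.0 / 122.7 × 100 = 81.4996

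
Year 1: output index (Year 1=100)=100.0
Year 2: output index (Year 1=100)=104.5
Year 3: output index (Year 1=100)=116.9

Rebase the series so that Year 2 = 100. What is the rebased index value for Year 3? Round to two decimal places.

111.87

Rebased(Year 3) = 116.9 / 104.5 × 100 = 111.8660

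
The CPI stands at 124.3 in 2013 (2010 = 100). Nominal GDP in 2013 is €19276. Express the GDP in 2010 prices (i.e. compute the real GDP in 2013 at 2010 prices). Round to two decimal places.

Real = Nominal ÷ (Index/100) = 19276 ÷ (124.3/100)
     = 19276 ÷ 1.243 = 15507.6428

15507.64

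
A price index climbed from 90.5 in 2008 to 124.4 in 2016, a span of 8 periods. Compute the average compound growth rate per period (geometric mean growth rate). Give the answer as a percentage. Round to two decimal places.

4.06%

Growth factor = (124.4/90.5)^(1/8) = (1.374586)^(1/8) = 1.040570
Growth rate = 1.040570 − 1 = 0.040570 = 4.0570%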